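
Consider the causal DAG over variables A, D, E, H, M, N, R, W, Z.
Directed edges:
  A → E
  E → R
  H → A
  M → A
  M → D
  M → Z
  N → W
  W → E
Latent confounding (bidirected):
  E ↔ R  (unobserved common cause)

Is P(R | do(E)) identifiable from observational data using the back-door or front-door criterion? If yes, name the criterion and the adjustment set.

P(R|do(E)): not identifiable (no BD/FD set).

desc(E)\{E}={R}; candidates ⊆ {A,D,H,M,N,W,Z}.
E↔R: latent back-door arc(s) into E.
size 0: {}; under {} E still reaches {A,D,H,M,N,R,W,Z} ∋ R.
size 1: {A}, {D}, {H} …(+4); under {A} E still reaches {N,R,W} ∋ R.
size 2: {A,D}, {A,H}, {A,M} …(+18); under {A,D} E still reaches {N,R,W} ∋ R.
E↔R cannot be blocked by any observed set — no back-door set.
No mediator lies on a directed E→…→R path.
Neither criterion identifies P(R|do(E)) in this graph.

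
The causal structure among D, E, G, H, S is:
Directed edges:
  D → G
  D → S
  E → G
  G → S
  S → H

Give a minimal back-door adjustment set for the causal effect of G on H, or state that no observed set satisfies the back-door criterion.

desc(G)\{G}={H,S}; candidates ⊆ {D,E}.
size 0: {}; under {} G still reaches {D,E,H,S} ∋ H.
{D}: G⊥H given {D} in G with G→· removed — back-door holds.

G→H: minimal back-door set {D}.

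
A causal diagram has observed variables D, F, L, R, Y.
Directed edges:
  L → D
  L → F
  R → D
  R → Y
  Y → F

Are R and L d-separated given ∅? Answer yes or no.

Bayes-Ball from R | ∅ reaches {D,F,Y}.
L ∉ reach(R|∅) ⇒ R ⊥ L | ∅.

Yes — R ⊥ L | ∅.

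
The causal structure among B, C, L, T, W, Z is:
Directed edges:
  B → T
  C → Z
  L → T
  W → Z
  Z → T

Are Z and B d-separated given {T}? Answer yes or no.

No — Z and B are d-connected given {T}.

Bayes-Ball from Z | {T} reaches {B,C,L,W}.
B ∈ reach(Z|{T}) ⇒ Z ⊥̸ B | {T}.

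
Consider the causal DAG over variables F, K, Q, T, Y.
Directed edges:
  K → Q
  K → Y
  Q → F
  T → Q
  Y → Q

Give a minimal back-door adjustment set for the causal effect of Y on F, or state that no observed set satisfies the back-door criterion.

Y→F: minimal back-door set {K}.

desc(Y)\{Y}={F,Q}; candidates ⊆ {K,T}.
size 0: {}; under {} Y still reaches {F,K,Q} ∋ F.
{K}: Y⊥F given {K} in G with Y→· removed — back-door holds.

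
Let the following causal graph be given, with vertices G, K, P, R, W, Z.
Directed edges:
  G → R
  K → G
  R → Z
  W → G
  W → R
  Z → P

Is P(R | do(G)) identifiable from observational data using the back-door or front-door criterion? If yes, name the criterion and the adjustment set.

P(R|do(G)): backdoor, adjust for {W}.

desc(G)\{G}={P,R,Z}; candidates ⊆ {K,W}.
size 0: {}; under {} G still reaches {K,P,R,W,Z} ∋ R.
{W}: G⊥R given {W} in G with G→· removed — back-door holds.
P(R|do(G)) = Σ_{W} P(R|G,W)·P(W).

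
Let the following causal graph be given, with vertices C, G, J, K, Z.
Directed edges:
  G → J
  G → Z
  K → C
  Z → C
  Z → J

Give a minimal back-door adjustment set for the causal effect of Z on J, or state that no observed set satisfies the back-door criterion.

desc(Z)\{Z}={C,J}; candidates ⊆ {G,K}.
size 0: {}; under {} Z still reaches {G,J} ∋ J.
{G}: Z⊥J given {G} in G with Z→· removed — back-door holds.

Z→J: minimal back-door set {G}.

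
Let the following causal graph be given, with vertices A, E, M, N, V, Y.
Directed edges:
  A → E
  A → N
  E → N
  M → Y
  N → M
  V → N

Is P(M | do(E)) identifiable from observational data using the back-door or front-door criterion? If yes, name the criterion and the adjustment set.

desc(E)\{E}={M,N,Y}; candidates ⊆ {A,V}.
size 0: {}; under {} E still reaches {A,M,N,Y} ∋ M.
{A}: E⊥M given {A} in G with E→· removed — back-door holds.
P(M|do(E)) = Σ_{A} P(M|E,A)·P(A).

P(M|do(E)): backdoor, adjust for {A}.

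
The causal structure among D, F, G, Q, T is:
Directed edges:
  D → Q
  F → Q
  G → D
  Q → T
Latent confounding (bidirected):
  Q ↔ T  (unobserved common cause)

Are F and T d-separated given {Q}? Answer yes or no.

Bayes-Ball from F | {Q} reaches {D,G,T}.
T ∈ reach(F|{Q}) ⇒ F ⊥̸ T | {Q}.

No — F and T are d-connected given {Q}.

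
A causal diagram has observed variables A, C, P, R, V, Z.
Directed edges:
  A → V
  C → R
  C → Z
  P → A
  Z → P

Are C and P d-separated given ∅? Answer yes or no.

No — C and P are d-connected given ∅.

Bayes-Ball from C | ∅ reaches {A,P,R,V,Z}.
P ∈ reach(C|∅) ⇒ C ⊥̸ P | ∅.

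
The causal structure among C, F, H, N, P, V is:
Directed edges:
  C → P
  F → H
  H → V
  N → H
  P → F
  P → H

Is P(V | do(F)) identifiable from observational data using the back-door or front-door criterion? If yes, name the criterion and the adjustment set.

P(V|do(F)): backdoor, adjust for {P}.

desc(F)\{F}={H,V}; candidates ⊆ {C,N,P}.
size 0: {}; under {} F still reaches {C,H,P,V} ∋ V.
{P}: F⊥V given {P} in G with F→· removed — back-door holds.
P(V|do(F)) = Σ_{P} P(V|F,P)·P(P).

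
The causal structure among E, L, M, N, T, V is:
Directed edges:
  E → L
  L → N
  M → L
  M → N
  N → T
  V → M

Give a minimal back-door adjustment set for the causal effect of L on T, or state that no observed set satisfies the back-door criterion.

L→T: minimal back-door set {M}.

desc(L)\{L}={N,T}; candidates ⊆ {E,M,V}.
size 0: {}; under {} L still reaches {E,M,N,T,V} ∋ T.
{M}: L⊥T given {M} in G with L→· removed — back-door holds.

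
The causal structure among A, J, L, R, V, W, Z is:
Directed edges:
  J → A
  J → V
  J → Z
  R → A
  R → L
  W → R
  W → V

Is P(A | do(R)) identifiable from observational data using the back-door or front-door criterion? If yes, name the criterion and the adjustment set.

desc(R)\{R}={A,L}; candidates ⊆ {J,V,W,Z}.
∅: R⊥A given ∅ in G with R→· removed — back-door holds.
P(A|do(R)) = P(A|R) — no adjustment needed.

P(A|do(R)): backdoor, adjust for ∅.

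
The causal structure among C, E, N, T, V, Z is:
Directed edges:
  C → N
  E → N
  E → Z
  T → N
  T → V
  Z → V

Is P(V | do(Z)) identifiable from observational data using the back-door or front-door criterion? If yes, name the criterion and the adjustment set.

desc(Z)\{Z}={V}; candidates ⊆ {C,E,N,T}.
∅: Z⊥V given ∅ in G with Z→· removed — back-door holds.
P(V|do(Z)) = P(V|Z) — no adjustment needed.

P(V|do(Z)): backdoor, adjust for ∅.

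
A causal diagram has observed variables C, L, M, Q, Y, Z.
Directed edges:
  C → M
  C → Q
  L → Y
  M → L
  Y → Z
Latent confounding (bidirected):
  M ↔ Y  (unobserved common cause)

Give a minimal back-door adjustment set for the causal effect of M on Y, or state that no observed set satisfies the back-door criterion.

desc(M)\{M}={L,Y,Z}; candidates ⊆ {C,Q}.
M↔Y: latent back-door arc(s) into M.
size 0: {}; under {} M still reaches {C,Q,Y,Z} ∋ Y.
size 1: {C}, {Q}; under {C} M still reaches {Y,Z} ∋ Y.
size 2: {C,Q}; under {C,Q} M still reaches {Y,Z} ∋ Y.
M↔Y cannot be blocked by any observed set — no back-door set.

M→Y: no observed back-door set.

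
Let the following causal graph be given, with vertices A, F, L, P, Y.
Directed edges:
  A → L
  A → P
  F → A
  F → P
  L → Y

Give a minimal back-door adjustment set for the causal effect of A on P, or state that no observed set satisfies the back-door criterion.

desc(A)\{A}={L,P,Y}; candidates ⊆ {F}.
size 0: {}; under {} A still reaches {F,P} ∋ P.
{F}: A⊥P given {F} in G with A→· removed — back-door holds.

A→P: minimal back-door set {F}.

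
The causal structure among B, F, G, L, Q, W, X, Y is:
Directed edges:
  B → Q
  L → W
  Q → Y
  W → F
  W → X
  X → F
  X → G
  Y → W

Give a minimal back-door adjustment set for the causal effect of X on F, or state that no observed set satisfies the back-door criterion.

desc(X)\{X}={F,G}; candidates ⊆ {B,L,Q,W,Y}.
size 0: {}; under {} X still reaches {B,F,L,Q,W,Y} ∋ F.
{W}: X⊥F given {W} in G with X→· removed — back-door holds.

X→F: minimal back-door set {W}.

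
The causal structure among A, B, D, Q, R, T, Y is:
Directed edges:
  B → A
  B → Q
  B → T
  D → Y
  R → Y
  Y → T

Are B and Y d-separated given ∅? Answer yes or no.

Bayes-Ball from B | ∅ reaches {A,Q,T}.
Y ∉ reach(B|∅) ⇒ B ⊥ Y | ∅.

Yes — B ⊥ Y | ∅.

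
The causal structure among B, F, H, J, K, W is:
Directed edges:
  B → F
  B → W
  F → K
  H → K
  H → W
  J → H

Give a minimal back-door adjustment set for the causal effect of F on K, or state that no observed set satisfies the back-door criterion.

desc(F)\{F}={K}; candidates ⊆ {B,H,J,W}.
∅: F⊥K given ∅ in G with F→· removed — back-door holds.

F→K: minimal back-door set ∅.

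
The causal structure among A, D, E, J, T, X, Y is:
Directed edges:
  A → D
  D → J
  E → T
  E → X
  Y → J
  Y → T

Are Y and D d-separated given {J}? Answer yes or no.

Bayes-Ball from Y | {J} reaches {A,D,T}.
D ∈ reach(Y|{J}) ⇒ Y ⊥̸ D | {J}.

No — Y and D are d-connected given {J}.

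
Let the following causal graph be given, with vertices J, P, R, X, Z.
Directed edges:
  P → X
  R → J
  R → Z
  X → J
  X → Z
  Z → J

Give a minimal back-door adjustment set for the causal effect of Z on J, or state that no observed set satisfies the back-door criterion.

desc(Z)\{Z}={J}; candidates ⊆ {P,R,X}.
size 0: {}; under {} Z still reaches {J,P,R,X} ∋ J.
size 1: {P}, {R}, {X}; under {P} Z still reaches {J,R,X} ∋ J.
{R,X}: Z⊥J given {R,X} in G with Z→· removed — back-door holds.

Z→J: minimal back-door set {R, X}.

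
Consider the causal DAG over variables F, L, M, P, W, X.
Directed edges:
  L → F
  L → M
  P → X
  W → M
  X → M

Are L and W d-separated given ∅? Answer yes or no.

Yes — L ⊥ W | ∅.

Bayes-Ball from L | ∅ reaches {F,M}.
W ∉ reach(L|∅) ⇒ L ⊥ W | ∅.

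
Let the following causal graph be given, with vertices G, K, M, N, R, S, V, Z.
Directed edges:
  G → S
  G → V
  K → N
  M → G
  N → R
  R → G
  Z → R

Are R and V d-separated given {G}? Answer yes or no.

Bayes-Ball from R | {G} reaches {K,M,N,Z}.
V ∉ reach(R|{G}) ⇒ R ⊥ V | {G}.

Yes — R ⊥ V | {G}.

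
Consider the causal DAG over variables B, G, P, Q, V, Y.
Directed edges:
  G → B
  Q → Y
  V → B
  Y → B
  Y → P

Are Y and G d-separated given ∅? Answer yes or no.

Yes — Y ⊥ G | ∅.

Bayes-Ball from Y | ∅ reaches {B,P,Q}.
G ∉ reach(Y|∅) ⇒ Y ⊥ G | ∅.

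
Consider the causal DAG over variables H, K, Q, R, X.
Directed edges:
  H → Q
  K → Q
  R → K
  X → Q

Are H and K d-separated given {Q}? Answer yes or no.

No — H and K are d-connected given {Q}.

Bayes-Ball from H | {Q} reaches {K,R,X}.
K ∈ reach(H|{Q}) ⇒ H ⊥̸ K | {Q}.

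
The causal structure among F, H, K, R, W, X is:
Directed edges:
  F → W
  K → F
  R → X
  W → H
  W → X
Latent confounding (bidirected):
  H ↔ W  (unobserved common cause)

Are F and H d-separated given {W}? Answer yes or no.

Bayes-Ball from F | {W} reaches {H,K}.
H ∈ reach(F|{W}) ⇒ F ⊥̸ H | {W}.

No — F and H are d-connected given {W}.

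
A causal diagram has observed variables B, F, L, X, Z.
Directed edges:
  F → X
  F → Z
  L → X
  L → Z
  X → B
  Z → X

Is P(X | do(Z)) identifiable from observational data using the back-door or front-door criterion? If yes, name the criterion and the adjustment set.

desc(Z)\{Z}={B,X}; candidates ⊆ {F,L}.
size 0: {}; under {} Z still reaches {B,F,L,X} ∋ X.
size 1: {F}, {L}; under {F} Z still reaches {B,L,X} ∋ X.
{F,L}: Z⊥X given {F,L} in G with Z→· removed — back-door holds.
P(X|do(Z)) = Σ_{F,L} P(X|Z,F,L)·P(F,L).

P(X|do(Z)): backdoor, adjust for {F, L}.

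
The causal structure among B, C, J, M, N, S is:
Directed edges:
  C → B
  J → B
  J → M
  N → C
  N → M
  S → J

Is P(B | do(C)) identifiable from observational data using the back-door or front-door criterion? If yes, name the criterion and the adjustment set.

desc(C)\{C}={B}; candidates ⊆ {J,M,N,S}.
∅: C⊥B given ∅ in G with C→· removed — back-door holds.
P(B|do(C)) = P(B|C) — no adjustment needed.

P(B|do(C)): backdoor, adjust for ∅.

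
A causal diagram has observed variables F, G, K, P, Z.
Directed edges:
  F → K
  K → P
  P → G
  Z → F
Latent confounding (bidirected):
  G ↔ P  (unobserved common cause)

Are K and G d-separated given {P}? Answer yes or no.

Bayes-Ball from K | {P} reaches {F,G,Z}.
G ∈ reach(K|{P}) ⇒ K ⊥̸ G | {P}.

No — K and G are d-connected given {P}.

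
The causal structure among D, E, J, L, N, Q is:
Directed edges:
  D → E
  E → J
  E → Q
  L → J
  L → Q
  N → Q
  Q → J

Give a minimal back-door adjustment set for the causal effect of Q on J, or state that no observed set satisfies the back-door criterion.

desc(Q)\{Q}={J}; candidates ⊆ {D,E,L,N}.
size 0: {}; under {} Q still reaches {D,E,J,L,N} ∋ J.
size 1: {D}, {E}, {L} …(+1); under {D} Q still reaches {E,J,L,N} ∋ J.
{E,L}: Q⊥J given {E,L} in G with Q→· removed — back-door holds.

Q→J: minimal back-door set {E, L}.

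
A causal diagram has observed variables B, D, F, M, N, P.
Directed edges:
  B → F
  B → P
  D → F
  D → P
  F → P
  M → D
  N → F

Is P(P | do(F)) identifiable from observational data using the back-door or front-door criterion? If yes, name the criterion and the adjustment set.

P(P|do(F)): backdoor, adjust for {B, D}.

desc(F)\{F}={P}; candidates ⊆ {B,D,M,N}.
size 0: {}; under {} F still reaches {B,D,M,N,P} ∋ P.
size 1: {B}, {D}, {M} …(+1); under {B} F still reaches {D,M,N,P} ∋ P.
{B,D}: F⊥P given {B,D} in G with F→· removed — back-door holds.
P(P|do(F)) = Σ_{B,D} P(P|F,B,D)·P(B,D).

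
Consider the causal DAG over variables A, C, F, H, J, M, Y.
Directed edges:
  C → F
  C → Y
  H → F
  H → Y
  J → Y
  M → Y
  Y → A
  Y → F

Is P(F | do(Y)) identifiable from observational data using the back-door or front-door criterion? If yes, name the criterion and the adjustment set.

desc(Y)\{Y}={A,F}; candidates ⊆ {C,H,J,M}.
size 0: {}; under {} Y still reaches {C,F,H,J,M} ∋ F.
size 1: {C}, {H}, {J} …(+1); under {C} Y still reaches {F,H,J,M} ∋ F.
{C,H}: Y⊥F given {C,H} in G with Y→· removed — back-door holds.
P(F|do(Y)) = Σ_{C,H} P(F|Y,C,H)·P(C,H).

P(F|do(Y)): backdoor, adjust for {C, H}.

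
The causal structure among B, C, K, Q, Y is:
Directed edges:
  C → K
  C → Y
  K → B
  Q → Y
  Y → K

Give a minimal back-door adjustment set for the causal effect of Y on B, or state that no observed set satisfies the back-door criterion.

desc(Y)\{Y}={B,K}; candidates ⊆ {C,Q}.
size 0: {}; under {} Y still reaches {B,C,K,Q} ∋ B.
{C}: Y⊥B given {C} in G with Y→· removed — back-door holds.

Y→B: minimal back-door set {C}.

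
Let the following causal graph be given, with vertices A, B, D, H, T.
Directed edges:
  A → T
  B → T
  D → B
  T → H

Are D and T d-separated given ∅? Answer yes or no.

Bayes-Ball from D | ∅ reaches {B,H,T}.
T ∈ reach(D|∅) ⇒ D ⊥̸ T | ∅.

No — D and T are d-connected given ∅.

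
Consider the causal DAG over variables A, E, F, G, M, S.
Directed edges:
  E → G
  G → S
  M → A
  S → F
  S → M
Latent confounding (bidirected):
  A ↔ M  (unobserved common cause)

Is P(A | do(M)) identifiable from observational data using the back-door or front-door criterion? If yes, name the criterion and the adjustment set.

P(A|do(M)): not identifiable (no BD/FD set).

desc(M)\{M}={A}; candidates ⊆ {E,F,G,S}.
M↔A: latent back-door arc(s) into M.
size 0: {}; under {} M still reaches {A,E,F,G,S} ∋ A.
size 1: {E}, {F}, {G} …(+1); under {E} M still reaches {A,F,G,S} ∋ A.
size 2: {E,F}, {E,G}, {E,S} …(+3); under {E,F} M still reaches {A,G,S} ∋ A.
M↔A cannot be blocked by any observed set — no back-door set.
No mediator lies on a directed M→…→A path.
Neither criterion identifies P(A|do(M)) in this graph.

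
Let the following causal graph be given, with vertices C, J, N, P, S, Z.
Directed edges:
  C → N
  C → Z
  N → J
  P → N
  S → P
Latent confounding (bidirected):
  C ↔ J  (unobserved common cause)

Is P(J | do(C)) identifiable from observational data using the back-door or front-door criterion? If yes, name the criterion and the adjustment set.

desc(C)\{C}={J,N,Z}; candidates ⊆ {P,S}.
C↔J: latent back-door arc(s) into C.
size 0: {}; under {} C still reaches {J} ∋ J.
size 1: {P}, {S}; under {P} C still reaches {J} ∋ J.
size 2: {P,S}; under {P,S} C still reaches {J} ∋ J.
C↔J cannot be blocked by any observed set — no back-door set.
{N}: (i) intercepts every directed C→J path; (ii) no back-door C→{N}; (iii) {C} blocks every back-door {N}→J. Front-door holds.
P(J|do(C)) = Σ_{N} P(N|C) Σ_{C'} P(J|N,C')P(C').

P(J|do(C)): frontdoor, adjust for {N}.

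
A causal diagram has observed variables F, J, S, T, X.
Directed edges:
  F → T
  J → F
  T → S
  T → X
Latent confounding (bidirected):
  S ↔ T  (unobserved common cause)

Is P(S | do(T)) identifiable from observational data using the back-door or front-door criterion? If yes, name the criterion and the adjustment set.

P(S|do(T)): not identifiable (no BD/FD set).

desc(T)\{T}={S,X}; candidates ⊆ {F,J}.
T↔S: latent back-door arc(s) into T.
size 0: {}; under {} T still reaches {F,J,S} ∋ S.
size 1: {F}, {J}; under {F} T still reaches {S} ∋ S.
size 2: {F,J}; under {F,J} T still reaches {S} ∋ S.
T↔S cannot be blocked by any observed set — no back-door set.
No mediator lies on a directed T→…→S path.
Neither criterion identifies P(S|do(T)) in this graph.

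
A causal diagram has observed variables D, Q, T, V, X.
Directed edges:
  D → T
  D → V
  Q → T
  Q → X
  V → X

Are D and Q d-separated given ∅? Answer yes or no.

Yes — D ⊥ Q | ∅.

Bayes-Ball from D | ∅ reaches {T,V,X}.
Q ∉ reach(D|∅) ⇒ D ⊥ Q | ∅.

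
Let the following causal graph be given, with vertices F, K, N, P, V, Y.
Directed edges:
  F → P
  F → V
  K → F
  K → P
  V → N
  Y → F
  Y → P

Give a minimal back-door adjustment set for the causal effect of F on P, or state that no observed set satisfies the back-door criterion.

desc(F)\{F}={N,P,V}; candidates ⊆ {K,Y}.
size 0: {}; under {} F still reaches {K,P,Y} ∋ P.
size 1: {K}, {Y}; under {K} F still reaches {P,Y} ∋ P.
{K,Y}: F⊥P given {K,Y} in G with F→· removed — back-door holds.

F→P: minimal back-door set {K, Y}.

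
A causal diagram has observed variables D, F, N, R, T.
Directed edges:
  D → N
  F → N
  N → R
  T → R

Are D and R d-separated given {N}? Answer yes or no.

Bayes-Ball from D | {N} reaches {F}.
R ∉ reach(D|{N}) ⇒ D ⊥ R | {N}.

Yes — D ⊥ R | {N}.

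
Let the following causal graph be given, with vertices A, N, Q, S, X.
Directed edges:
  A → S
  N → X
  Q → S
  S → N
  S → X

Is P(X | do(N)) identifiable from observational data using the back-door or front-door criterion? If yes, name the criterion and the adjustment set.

desc(N)\{N}={X}; candidates ⊆ {A,Q,S}.
size 0: {}; under {} N still reaches {A,Q,S,X} ∋ X.
{S}: N⊥X given {S} in G with N→· removed — back-door holds.
P(X|do(N)) = Σ_{S} P(X|N,S)·P(S).

P(X|do(N)): backdoor, adjust for {S}.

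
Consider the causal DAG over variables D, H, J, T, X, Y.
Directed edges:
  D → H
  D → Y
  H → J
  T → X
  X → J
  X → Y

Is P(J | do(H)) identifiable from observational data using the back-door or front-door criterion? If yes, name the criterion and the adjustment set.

P(J|do(H)): backdoor, adjust for ∅.

desc(H)\{H}={J}; candidates ⊆ {D,T,X,Y}.
∅: H⊥J given ∅ in G with H→· removed — back-door holds.
P(J|do(H)) = P(J|H) — no adjustment needed.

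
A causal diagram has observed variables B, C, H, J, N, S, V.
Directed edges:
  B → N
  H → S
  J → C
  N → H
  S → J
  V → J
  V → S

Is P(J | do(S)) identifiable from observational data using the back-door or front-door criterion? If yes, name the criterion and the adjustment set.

desc(S)\{S}={C,J}; candidates ⊆ {B,H,N,V}.
size 0: {}; under {} S still reaches {B,C,H,J,N,V} ∋ J.
{V}: S⊥J given {V} in G with S→· removed — back-door holds.
P(J|do(S)) = Σ_{V} P(J|S,V)·P(V).

P(J|do(S)): backdoor, adjust for {V}.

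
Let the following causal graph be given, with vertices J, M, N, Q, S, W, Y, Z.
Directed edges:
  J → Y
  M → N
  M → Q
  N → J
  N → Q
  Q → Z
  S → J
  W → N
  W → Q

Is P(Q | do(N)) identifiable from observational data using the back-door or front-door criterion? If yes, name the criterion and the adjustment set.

P(Q|do(N)): backdoor, adjust for {M, W}.

desc(N)\{N}={J,Q,Y,Z}; candidates ⊆ {M,S,W}.
size 0: {}; under {} N still reaches {M,Q,W,Z} ∋ Q.
size 1: {M}, {S}, {W}; under {M} N still reaches {Q,W,Z} ∋ Q.
{M,W}: N⊥Q given {M,W} in G with N→· removed — back-door holds.
P(Q|do(N)) = Σ_{M,W} P(Q|N,M,W)·P(M,W).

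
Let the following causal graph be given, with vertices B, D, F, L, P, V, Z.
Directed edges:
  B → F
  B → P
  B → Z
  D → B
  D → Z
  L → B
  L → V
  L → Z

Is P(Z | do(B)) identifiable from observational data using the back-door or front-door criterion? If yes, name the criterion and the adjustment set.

P(Z|do(B)): backdoor, adjust for {D, L}.

desc(B)\{B}={F,P,Z}; candidates ⊆ {D,L,V}.
size 0: {}; under {} B still reaches {D,L,V,Z} ∋ Z.
size 1: {D}, {L}, {V}; under {D} B still reaches {L,V,Z} ∋ Z.
{D,L}: B⊥Z given {D,L} in G with B→· removed — back-door holds.
P(Z|do(B)) = Σ_{D,L} P(Z|B,D,L)·P(D,L).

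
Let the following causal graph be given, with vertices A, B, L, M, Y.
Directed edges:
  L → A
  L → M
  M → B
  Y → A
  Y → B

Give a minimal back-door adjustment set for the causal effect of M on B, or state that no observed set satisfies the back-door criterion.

desc(M)\{M}={B}; candidates ⊆ {A,L,Y}.
∅: M⊥B given ∅ in G with M→· removed — back-door holds.

M→B: minimal back-door set ∅.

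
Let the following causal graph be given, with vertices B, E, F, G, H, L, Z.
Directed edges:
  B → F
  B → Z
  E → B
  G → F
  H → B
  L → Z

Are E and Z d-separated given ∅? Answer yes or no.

No — E and Z are d-connected given ∅.

Bayes-Ball from E | ∅ reaches {B,F,Z}.
Z ∈ reach(E|∅) ⇒ E ⊥̸ Z | ∅.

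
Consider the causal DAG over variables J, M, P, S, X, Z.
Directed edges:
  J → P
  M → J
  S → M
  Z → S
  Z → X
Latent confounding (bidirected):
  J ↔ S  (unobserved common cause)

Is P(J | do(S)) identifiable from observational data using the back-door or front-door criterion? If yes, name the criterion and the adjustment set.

P(J|do(S)): frontdoor, adjust for {M}.

desc(S)\{S}={J,M,P}; candidates ⊆ {X,Z}.
S↔J: latent back-door arc(s) into S.
size 0: {}; under {} S still reaches {J,P,X,Z} ∋ J.
size 1: {X}, {Z}; under {X} S still reaches {J,P,Z} ∋ J.
size 2: {X,Z}; under {X,Z} S still reaches {J,P} ∋ J.
S↔J cannot be blocked by any observed set — no back-door set.
{M}: (i) intercepts every directed S→J path; (ii) no back-door S→{M}; (iii) {S} blocks every back-door {M}→J. Front-door holds.
P(J|do(S)) = Σ_{M} P(M|S) Σ_{S'} P(J|M,S')P(S').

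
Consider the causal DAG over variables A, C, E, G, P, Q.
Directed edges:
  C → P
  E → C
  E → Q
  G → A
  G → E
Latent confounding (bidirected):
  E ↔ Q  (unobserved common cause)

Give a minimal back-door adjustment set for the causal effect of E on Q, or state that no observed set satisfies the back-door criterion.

E→Q: no observed back-door set.

desc(E)\{E}={C,P,Q}; candidates ⊆ {A,G}.
E↔Q: latent back-door arc(s) into E.
size 0: {}; under {} E still reaches {A,G,Q} ∋ Q.
size 1: {A}, {G}; under {A} E still reaches {G,Q} ∋ Q.
size 2: {A,G}; under {A,G} E still reaches {Q} ∋ Q.
E↔Q cannot be blocked by any observed set — no back-door set.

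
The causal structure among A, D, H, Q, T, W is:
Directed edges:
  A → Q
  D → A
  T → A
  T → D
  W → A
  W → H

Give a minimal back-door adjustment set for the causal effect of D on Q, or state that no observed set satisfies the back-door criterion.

desc(D)\{D}={A,Q}; candidates ⊆ {H,T,W}.
size 0: {}; under {} D still reaches {A,Q,T} ∋ Q.
{T}: D⊥Q given {T} in G with D→· removed — back-door holds.

D→Q: minimal back-door set {T}.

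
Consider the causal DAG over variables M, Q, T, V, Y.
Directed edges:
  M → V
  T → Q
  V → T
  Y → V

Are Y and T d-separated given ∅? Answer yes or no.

Bayes-Ball from Y | ∅ reaches {Q,T,V}.
T ∈ reach(Y|∅) ⇒ Y ⊥̸ T | ∅.

No — Y and T are d-connected given ∅.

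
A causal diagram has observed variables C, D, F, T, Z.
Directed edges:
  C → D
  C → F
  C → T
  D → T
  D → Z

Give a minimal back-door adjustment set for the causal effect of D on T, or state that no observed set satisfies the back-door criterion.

desc(D)\{D}={T,Z}; candidates ⊆ {C,F}.
size 0: {}; under {} D still reaches {C,F,T} ∋ T.
{C}: D⊥T given {C} in G with D→· removed — back-door holds.

D→T: minimal back-door set {C}.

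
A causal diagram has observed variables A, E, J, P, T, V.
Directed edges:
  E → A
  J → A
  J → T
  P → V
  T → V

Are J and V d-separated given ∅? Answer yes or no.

No — J and V are d-connected given ∅.

Bayes-Ball from J | ∅ reaches {A,T,V}.
V ∈ reach(J|∅) ⇒ J ⊥̸ V | ∅.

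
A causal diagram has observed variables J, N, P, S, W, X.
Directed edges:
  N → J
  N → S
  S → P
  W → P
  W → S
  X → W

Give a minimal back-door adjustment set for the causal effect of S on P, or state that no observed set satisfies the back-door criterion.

desc(S)\{S}={P}; candidates ⊆ {J,N,W,X}.
size 0: {}; under {} S still reaches {J,N,P,W,X} ∋ P.
{W}: S⊥P given {W} in G with S→· removed — back-door holds.

S→P: minimal back-door set {W}.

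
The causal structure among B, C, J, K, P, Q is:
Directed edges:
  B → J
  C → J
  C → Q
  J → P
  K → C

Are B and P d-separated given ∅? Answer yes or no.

No — B and P are d-connected given ∅.

Bayes-Ball from B | ∅ reaches {J,P}.
P ∈ reach(B|∅) ⇒ B ⊥̸ P | ∅.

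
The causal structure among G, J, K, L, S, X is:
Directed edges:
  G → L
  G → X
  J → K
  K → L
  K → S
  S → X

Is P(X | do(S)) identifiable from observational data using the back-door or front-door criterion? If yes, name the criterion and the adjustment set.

P(X|do(S)): backdoor, adjust for ∅.

desc(S)\{S}={X}; candidates ⊆ {G,J,K,L}.
∅: S⊥X given ∅ in G with S→· removed — back-door holds.
P(X|do(S)) = P(X|S) — no adjustment needed.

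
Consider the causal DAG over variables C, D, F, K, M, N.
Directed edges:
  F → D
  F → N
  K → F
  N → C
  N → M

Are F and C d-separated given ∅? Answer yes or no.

No — F and C are d-connected given ∅.

Bayes-Ball from F | ∅ reaches {C,D,K,M,N}.
C ∈ reach(F|∅) ⇒ F ⊥̸ C | ∅.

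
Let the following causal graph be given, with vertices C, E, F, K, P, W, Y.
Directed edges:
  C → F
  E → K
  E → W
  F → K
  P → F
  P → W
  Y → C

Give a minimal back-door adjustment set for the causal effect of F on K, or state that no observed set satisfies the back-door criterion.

desc(F)\{F}={K}; candidates ⊆ {C,E,P,W,Y}.
∅: F⊥K given ∅ in G with F→· removed — back-door holds.

F→K: minimal back-door set ∅.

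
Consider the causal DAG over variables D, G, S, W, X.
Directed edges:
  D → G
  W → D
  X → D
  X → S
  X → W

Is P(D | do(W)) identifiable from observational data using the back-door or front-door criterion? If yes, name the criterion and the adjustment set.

P(D|do(W)): backdoor, adjust for {X}.

desc(W)\{W}={D,G}; candidates ⊆ {S,X}.
size 0: {}; under {} W still reaches {D,G,S,X} ∋ D.
{X}: W⊥D given {X} in G with W→· removed — back-door holds.
P(D|do(W)) = Σ_{X} P(D|W,X)·P(X).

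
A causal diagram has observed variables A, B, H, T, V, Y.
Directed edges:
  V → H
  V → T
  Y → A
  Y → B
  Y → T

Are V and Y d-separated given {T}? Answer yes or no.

No — V and Y are d-connected given {T}.

Bayes-Ball from V | {T} reaches {A,B,H,Y}.
Y ∈ reach(V|{T}) ⇒ V ⊥̸ Y | {T}.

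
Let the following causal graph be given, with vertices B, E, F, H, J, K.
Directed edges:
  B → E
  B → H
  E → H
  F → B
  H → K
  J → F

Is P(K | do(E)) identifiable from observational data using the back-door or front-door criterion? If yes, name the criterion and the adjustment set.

P(K|do(E)): backdoor, adjust for {B}.

desc(E)\{E}={H,K}; candidates ⊆ {B,F,J}.
size 0: {}; under {} E still reaches {B,F,H,J,K} ∋ K.
{B}: E⊥K given {B} in G with E→· removed — back-door holds.
P(K|do(E)) = Σ_{B} P(K|E,B)·P(B).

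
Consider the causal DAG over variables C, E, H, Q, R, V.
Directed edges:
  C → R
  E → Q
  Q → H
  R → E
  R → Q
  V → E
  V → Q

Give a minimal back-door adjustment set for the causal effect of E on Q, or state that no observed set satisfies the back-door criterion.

desc(E)\{E}={H,Q}; candidates ⊆ {C,R,V}.
size 0: {}; under {} E still reaches {C,H,Q,R,V} ∋ Q.
size 1: {C}, {R}, {V}; under {C} E still reaches {H,Q,R,V} ∋ Q.
{R,V}: E⊥Q given {R,V} in G with E→· removed — back-door holds.

E→Q: minimal back-door set {R, V}.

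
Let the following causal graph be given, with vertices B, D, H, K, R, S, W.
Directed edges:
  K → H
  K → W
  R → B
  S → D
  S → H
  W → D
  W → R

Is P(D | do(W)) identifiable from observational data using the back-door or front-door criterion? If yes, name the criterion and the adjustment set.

desc(W)\{W}={B,D,R}; candidates ⊆ {H,K,S}.
∅: W⊥D given ∅ in G with W→· removed — back-door holds.
P(D|do(W)) = P(D|W) — no adjustment needed.

P(D|do(W)): backdoor, adjust for ∅.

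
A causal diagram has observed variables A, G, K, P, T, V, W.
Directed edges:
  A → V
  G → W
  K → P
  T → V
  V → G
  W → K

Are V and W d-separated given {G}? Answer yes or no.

Yes — V ⊥ W | {G}.

Bayes-Ball from V | {G} reaches {A,T}.
W ∉ reach(V|{G}) ⇒ V ⊥ W | {G}.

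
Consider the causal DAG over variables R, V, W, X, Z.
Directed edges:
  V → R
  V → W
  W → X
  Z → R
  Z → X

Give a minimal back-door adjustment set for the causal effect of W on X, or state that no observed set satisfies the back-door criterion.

desc(W)\{W}={X}; candidates ⊆ {R,V,Z}.
∅: W⊥X given ∅ in G with W→· removed — back-door holds.

W→X: minimal back-door set ∅.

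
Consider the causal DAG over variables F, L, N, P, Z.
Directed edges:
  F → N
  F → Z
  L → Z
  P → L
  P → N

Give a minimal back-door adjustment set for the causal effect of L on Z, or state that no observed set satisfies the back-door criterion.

L→Z: minimal back-door set ∅.

desc(L)\{L}={Z}; candidates ⊆ {F,N,P}.
∅: L⊥Z given ∅ in G with L→· removed — back-door holds.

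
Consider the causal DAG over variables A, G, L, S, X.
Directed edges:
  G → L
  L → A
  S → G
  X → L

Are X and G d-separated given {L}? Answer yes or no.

Bayes-Ball from X | {L} reaches {G,S}.
G ∈ reach(X|{L}) ⇒ X ⊥̸ G | {L}.

No — X and G are d-connected given {L}.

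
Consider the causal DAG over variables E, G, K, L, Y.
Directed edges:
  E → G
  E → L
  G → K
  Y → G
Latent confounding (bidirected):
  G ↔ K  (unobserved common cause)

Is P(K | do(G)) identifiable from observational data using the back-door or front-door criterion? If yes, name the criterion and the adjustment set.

desc(G)\{G}={K}; candidates ⊆ {E,L,Y}.
G↔K: latent back-door arc(s) into G.
size 0: {}; under {} G still reaches {E,K,L,Y} ∋ K.
size 1: {E}, {L}, {Y}; under {E} G still reaches {K,Y} ∋ K.
size 2: {E,L}, {E,Y}, {L,Y}; under {E,L} G still reaches {K,Y} ∋ K.
G↔K cannot be blocked by any observed set — no back-door set.
No mediator lies on a directed G→…→K path.
Neither criterion identifies P(K|do(G)) in this graph.

P(K|do(G)): not identifiable (no BD/FD set).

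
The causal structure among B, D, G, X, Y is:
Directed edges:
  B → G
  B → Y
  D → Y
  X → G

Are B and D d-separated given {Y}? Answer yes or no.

No — B and D are d-connected given {Y}.

Bayes-Ball from B | {Y} reaches {D,G}.
D ∈ reach(B|{Y}) ⇒ B ⊥̸ D | {Y}.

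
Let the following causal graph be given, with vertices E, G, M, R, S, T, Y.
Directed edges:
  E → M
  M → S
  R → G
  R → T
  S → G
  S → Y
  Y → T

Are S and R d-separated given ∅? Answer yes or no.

Bayes-Ball from S | ∅ reaches {E,G,M,T,Y}.
R ∉ reach(S|∅) ⇒ S ⊥ R | ∅.

Yes — S ⊥ R | ∅.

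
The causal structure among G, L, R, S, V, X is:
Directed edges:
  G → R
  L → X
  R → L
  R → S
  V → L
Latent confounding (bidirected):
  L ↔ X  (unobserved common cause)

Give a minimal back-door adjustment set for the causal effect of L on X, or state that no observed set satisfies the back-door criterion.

desc(L)\{L}={X}; candidates ⊆ {G,R,S,V}.
L↔X: latent back-door arc(s) into L.
size 0: {}; under {} L still reaches {G,R,S,V,X} ∋ X.
size 1: {G}, {R}, {S} …(+1); under {G} L still reaches {R,S,V,X} ∋ X.
size 2: {G,R}, {G,S}, {G,V} …(+3); under {G,R} L still reaches {V,X} ∋ X.
L↔X cannot be blocked by any observed set — no back-door set.

L→X: no observed back-door set.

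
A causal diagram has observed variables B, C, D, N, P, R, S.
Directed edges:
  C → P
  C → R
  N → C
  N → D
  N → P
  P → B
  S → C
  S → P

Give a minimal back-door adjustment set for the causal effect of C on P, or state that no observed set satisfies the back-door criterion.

desc(C)\{C}={B,P,R}; candidates ⊆ {D,N,S}.
size 0: {}; under {} C still reaches {B,D,N,P,S} ∋ P.
size 1: {D}, {N}, {S}; under {D} C still reaches {B,N,P,S} ∋ P.
{N,S}: C⊥P given {N,S} in G with C→· removed — back-door holds.

C→P: minimal back-door set {N, S}.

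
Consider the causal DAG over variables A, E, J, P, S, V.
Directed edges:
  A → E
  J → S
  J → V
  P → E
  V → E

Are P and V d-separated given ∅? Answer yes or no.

Yes — P ⊥ V | ∅.

Bayes-Ball from P | ∅ reaches {E}.
V ∉ reach(P|∅) ⇒ P ⊥ V | ∅.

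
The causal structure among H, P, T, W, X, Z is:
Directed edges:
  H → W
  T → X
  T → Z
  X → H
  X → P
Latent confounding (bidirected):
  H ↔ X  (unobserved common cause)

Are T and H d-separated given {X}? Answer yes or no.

Bayes-Ball from T | {X} reaches {H,W,Z}.
H ∈ reach(T|{X}) ⇒ T ⊥̸ H | {X}.

No — T and H are d-connected given {X}.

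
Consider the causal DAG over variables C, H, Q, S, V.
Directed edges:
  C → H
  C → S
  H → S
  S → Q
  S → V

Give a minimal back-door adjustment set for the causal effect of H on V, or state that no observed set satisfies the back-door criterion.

desc(H)\{H}={Q,S,V}; candidates ⊆ {C}.
size 0: {}; under {} H still reaches {C,Q,S,V} ∋ V.
{C}: H⊥V given {C} in G with H→· removed — back-door holds.

H→V: minimal back-door set {C}.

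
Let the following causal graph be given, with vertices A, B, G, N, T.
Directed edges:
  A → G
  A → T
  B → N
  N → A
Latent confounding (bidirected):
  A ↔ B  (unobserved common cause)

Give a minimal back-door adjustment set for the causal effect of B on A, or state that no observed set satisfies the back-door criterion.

desc(B)\{B}={A,G,N,T}; candidates ⊆ {—}.
B↔A: latent back-door arc(s) into B.
size 0: {}; under {} B still reaches {A,G,T} ∋ A.
B↔A cannot be blocked by any observed set — no back-door set.

B→A: no observed back-door set.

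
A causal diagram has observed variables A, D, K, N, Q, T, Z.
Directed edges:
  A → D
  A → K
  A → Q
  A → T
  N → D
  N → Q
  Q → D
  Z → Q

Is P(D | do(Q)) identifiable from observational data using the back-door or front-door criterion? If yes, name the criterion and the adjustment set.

P(D|do(Q)): backdoor, adjust for {A, N}.

desc(Q)\{Q}={D}; candidates ⊆ {A,K,N,T,Z}.
size 0: {}; under {} Q still reaches {A,D,K,N,T,Z} ∋ D.
size 1: {A}, {K}, {N} …(+2); under {A} Q still reaches {D,N,Z} ∋ D.
{A,N}: Q⊥D given {A,N} in G with Q→· removed — back-door holds.
P(D|do(Q)) = Σ_{A,N} P(D|Q,A,N)·P(A,N).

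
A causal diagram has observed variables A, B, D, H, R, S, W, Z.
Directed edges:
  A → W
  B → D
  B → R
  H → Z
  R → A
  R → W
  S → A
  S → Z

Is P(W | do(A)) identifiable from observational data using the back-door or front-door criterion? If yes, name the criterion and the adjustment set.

P(W|do(A)): backdoor, adjust for {R}.

desc(A)\{A}={W}; candidates ⊆ {B,D,H,R,S,Z}.
size 0: {}; under {} A still reaches {B,D,R,S,W,Z} ∋ W.
{R}: A⊥W given {R} in G with A→· removed — back-door holds.
P(W|do(A)) = Σ_{R} P(W|A,R)·P(R).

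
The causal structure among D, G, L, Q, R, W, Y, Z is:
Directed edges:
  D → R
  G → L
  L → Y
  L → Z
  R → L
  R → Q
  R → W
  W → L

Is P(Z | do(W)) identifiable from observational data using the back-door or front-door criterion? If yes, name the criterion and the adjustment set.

P(Z|do(W)): backdoor, adjust for {R}.

desc(W)\{W}={L,Y,Z}; candidates ⊆ {D,G,Q,R}.
size 0: {}; under {} W still reaches {D,L,Q,R,Y,Z} ∋ Z.
{R}: W⊥Z given {R} in G with W→· removed — back-door holds.
P(Z|do(W)) = Σ_{R} P(Z|W,R)·P(R).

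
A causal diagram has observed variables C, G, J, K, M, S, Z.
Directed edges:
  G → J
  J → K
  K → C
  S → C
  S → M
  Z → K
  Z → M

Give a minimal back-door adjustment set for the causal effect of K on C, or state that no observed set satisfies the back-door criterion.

K→C: minimal back-door set ∅.

desc(K)\{K}={C}; candidates ⊆ {G,J,M,S,Z}.
∅: K⊥C given ∅ in G with K→· removed — back-door holds.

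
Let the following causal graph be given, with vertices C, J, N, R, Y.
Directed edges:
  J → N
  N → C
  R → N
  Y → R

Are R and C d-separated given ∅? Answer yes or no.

Bayes-Ball from R | ∅ reaches {C,N,Y}.
C ∈ reach(R|∅) ⇒ R ⊥̸ C | ∅.

No — R and C are d-connected given ∅.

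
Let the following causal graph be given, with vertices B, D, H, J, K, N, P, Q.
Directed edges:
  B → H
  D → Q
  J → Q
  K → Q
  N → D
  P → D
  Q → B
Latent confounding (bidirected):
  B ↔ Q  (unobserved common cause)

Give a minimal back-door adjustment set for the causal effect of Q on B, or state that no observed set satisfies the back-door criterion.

Q→B: no observed back-door set.

desc(Q)\{Q}={B,H}; candidates ⊆ {D,J,K,N,P}.
Q↔B: latent back-door arc(s) into Q.
size 0: {}; under {} Q still reaches {B,D,H,J,K,N,P} ∋ B.
size 1: {D}, {J}, {K} …(+2); under {D} Q still reaches {B,H,J,K} ∋ B.
size 2: {D,J}, {D,K}, {D,N} …(+7); under {D,J} Q still reaches {B,H,K} ∋ B.
Q↔B cannot be blocked by any observed set — no back-door set.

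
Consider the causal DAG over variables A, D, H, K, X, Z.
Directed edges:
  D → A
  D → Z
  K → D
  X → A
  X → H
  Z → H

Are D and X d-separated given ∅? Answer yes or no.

Bayes-Ball from D | ∅ reaches {A,H,K,Z}.
X ∉ reach(D|∅) ⇒ D ⊥ X | ∅.

Yes — D ⊥ X | ∅.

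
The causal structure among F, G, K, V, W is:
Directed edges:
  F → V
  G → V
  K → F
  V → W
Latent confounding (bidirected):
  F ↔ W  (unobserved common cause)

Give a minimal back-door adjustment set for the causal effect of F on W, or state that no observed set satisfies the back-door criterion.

F→W: no observed back-door set.

desc(F)\{F}={V,W}; candidates ⊆ {G,K}.
F↔W: latent back-door arc(s) into F.
size 0: {}; under {} F still reaches {K,W} ∋ W.
size 1: {G}, {K}; under {G} F still reaches {K,W} ∋ W.
size 2: {G,K}; under {G,K} F still reaches {W} ∋ W.
F↔W cannot be blocked by any observed set — no back-door set.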